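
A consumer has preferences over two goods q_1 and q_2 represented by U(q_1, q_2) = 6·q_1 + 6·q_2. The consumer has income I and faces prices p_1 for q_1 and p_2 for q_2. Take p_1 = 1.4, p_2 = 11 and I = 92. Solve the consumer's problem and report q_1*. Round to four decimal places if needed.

q_1* = 65.7143

Perfect substitutes: compare marginal utility per dollar. 6/p_1 vs 6/p_2 → 4.2857 vs 0.5455.
q_1 gives more utility per dollar, so spend all income on q_1: q_1* = I/p_1, q_2* = 0.
Numerically: q_1* = 65.7143, q_2* = 0.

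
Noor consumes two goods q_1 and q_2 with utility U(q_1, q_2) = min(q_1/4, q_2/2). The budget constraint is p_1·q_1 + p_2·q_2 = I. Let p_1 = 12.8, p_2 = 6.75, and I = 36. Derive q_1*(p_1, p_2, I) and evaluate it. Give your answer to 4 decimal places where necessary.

q_1* = 2.2257

Demand: q_1*(p_1,p_2,I) = 4·I/(4·p_1 + 2·p_2), q_2* = 2·I/(4·p_1 + 2·p_2).
Here 4·12.8 + 2·6.75 = 64.7, giving q_1* = 2.2257.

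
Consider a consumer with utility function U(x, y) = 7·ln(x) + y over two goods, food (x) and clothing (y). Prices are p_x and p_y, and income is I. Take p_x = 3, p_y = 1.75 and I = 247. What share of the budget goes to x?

share on x = 0.0496

MU_x = 7/x, MU_y = 1. Tangency: 7/x = p_x/p_y.
So x*(p_x,p_y) = 7·p_y/p_x, independent of income; and y* = (I − 7·p_y)/p_y.
At the given prices: x* = 7·1.75/3 = 4.0833, and y* = 134.1429.
Expenditure on x: 3·4.0833 = 12.25; share = 0.0496.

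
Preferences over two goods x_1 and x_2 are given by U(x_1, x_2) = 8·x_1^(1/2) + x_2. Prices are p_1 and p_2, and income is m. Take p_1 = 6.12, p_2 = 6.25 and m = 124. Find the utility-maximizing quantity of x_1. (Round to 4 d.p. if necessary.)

x_1* = 16.687

Set MRS = p_1/p_2: 4·x_1^(−1/2) = p_1/p_2.
Solve: √x_1 = 4·p_2/p_1, so x_1*(p_1,p_2) = (4·p_2/p_1)², and x_2* = (m − p_1·x_1*)/p_2.
Plugging in: x_1* = (4·6.25/6.12)² = 16.687.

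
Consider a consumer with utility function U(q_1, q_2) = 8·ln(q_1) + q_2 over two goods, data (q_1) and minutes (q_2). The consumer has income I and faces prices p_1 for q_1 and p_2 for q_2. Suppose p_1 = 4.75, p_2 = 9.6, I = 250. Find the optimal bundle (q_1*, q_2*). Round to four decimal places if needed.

Set MRS = p_1/p_2: (8/q_1)/1 = p_1/p_2.
So q_1*(p_1,p_2) = 8·p_2/p_1, independent of income; and q_2* = (I − 8·p_2)/p_2.
At the given prices: q_1* = 8·9.6/4.75 = 16.1684, and q_2* = 18.0417.

q_1* = 16.1684, q_2* = 18.0417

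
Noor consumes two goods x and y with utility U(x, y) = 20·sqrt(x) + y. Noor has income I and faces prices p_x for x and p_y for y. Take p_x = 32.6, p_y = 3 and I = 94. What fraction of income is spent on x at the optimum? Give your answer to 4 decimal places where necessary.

share on x = 0.2937

Set MRS = p_x/p_y: 10·x^(−1/2) = p_x/p_y.
Solve: √x = 10·p_y/p_x, so x*(p_x,p_y) = (10·p_y/p_x)², and y* = (I − p_x·x*)/p_y.
Plugging in: x* = (10·3/32.6)² = 0.8469, y* = 22.1309.
Expenditure on x: 32.6·0.8469 = 27.6074; share = 0.2937.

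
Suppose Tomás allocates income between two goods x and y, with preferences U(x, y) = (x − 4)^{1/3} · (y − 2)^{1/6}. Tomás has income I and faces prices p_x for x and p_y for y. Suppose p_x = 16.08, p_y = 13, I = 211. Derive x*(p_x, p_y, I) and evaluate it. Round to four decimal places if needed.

x* = 9.0033

This is Cobb-Douglas in (x−4, y−2): tangency gives 1/3·p_y·(y−2) = 1/6·p_x·(x−4).
After buying the subsistence bundle (4, 2), a share 2/3 of the remaining income goes to x: x* = 4 + 2/3·(I − 4p_x − 2p_y)/p_x.
Discretionary income = 211 − 4·16.08 − 2·13 = 120.68; x* = 4 + 2/3·120.68/16.08 = 9.0033.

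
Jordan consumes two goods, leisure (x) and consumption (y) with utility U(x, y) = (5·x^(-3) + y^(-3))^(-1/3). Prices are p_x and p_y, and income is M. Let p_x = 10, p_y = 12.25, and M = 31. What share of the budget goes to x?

share on x = 0.5622

From the CES first-order condition, 5·(y/x)^(4) = p_x/p_y.
Hence y/x = ((1/5)·p_x/p_y)^(1/(4)), i.e. raised to the 0.25 power.
Substitute y = (y/x)·x into the budget: x* = M/(p_x + p_y·(y/x)).
Numerically y/x = 0.635658, so x* = 31/(10 + 12.25·0.635658) = 1.7429 and y* = 0.635658·1.7429 = 1.1079.
Expenditure on x: 10·1.7429 = 17.4286; share = 0.5622.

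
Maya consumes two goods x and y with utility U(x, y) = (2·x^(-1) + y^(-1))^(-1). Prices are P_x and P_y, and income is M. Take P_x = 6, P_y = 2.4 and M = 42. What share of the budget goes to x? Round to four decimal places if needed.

From the CES first-order condition, 2·(y/x)^(2) = P_x/P_y.
Hence y/x = ((1/2)·P_x/P_y)^(1/(2)), i.e. raised to the 0.5 power.
Substitute y = (y/x)·x into the budget: x* = M/(P_x + P_y·(y/x)).
Numerically y/x = 1.118034, so x* = 42/(6 + 2.4·1.118034) = 4.8369 and y* = 1.118034·4.8369 = 5.4078.
Expenditure on x: 6·4.8369 = 29.0213; share = 0.691.

share on x = 0.691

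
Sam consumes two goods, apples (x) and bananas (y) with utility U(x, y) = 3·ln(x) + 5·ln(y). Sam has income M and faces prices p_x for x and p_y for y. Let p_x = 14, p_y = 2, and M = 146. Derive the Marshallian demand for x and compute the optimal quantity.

MU_x/MU_y = (3·y)/(5·x); tangency sets this equal to p_x/p_y.
So 3·p_y·y = 5·p_x·x; combined with the budget, a share 0.375 of income goes to x.
Demand: x*(p_x,p_y,M) = 0.375·M/p_x and y* = 0.625·M/p_y.
At p_x=14, p_y=2, M=146: x* = 0.375·146/14 = 3.9107.

x* = 3.9107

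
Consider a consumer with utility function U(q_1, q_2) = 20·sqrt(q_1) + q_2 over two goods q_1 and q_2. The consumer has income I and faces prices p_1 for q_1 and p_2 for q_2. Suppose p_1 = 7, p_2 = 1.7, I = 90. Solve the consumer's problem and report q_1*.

Utility is quasi-linear in q_2; the FOC for q_1 is 10/√q_1 = p_1/p_2.
Solve: √q_1 = 10·p_2/p_1, so q_1*(p_1,p_2) = (10·p_2/p_1)², and q_2* = (I − p_1·q_1*)/p_2.
Plugging in: q_1* = (10·1.7/7)² = 5.898.

q_1* = 5.898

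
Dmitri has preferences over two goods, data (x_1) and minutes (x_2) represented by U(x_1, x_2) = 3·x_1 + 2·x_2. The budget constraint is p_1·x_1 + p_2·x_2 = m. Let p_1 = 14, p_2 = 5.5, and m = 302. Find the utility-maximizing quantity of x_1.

x_2 gives more utility per dollar, so spend all income on x_2: x_2* = m/p_2, x_1* = 0.
Numerically: x_1* = 0, x_2* = 54.9091.

x_1* = 0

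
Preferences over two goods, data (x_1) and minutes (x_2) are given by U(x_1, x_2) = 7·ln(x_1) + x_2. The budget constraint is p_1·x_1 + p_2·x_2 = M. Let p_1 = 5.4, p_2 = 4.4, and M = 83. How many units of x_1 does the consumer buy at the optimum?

MU_x_1 = 7/x_1, MU_x_2 = 1. Tangency: 7/x_1 = p_1/p_2.
So x_1*(p_1,p_2) = 7·p_2/p_1, independent of income; and x_2* = (M − 7·p_2)/p_2.
At the given prices: x_1* = 7·4.4/5.4 = 5.7037.

x_1* = 5.7037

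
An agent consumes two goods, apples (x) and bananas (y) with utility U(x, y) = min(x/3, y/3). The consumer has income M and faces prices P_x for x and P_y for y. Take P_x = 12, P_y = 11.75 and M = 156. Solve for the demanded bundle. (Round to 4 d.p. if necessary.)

Leontief preferences: the optimum is at the kink where x/3 = y/3, i.e. y = x.
Budget: P_x·x + P_y·x = M, so (3·P_x + 3·P_y)·x = 3·M.
Demand: x*(P_x,P_y,M) = 3·M/(3·P_x + 3·P_y), y* = 3·M/(3·P_x + 3·P_y).
Here 3·12 + 3·11.75 = 71.25, giving x* = 6.5684 and y* = 6.5684.

x* = 6.5684, y* = 6.5684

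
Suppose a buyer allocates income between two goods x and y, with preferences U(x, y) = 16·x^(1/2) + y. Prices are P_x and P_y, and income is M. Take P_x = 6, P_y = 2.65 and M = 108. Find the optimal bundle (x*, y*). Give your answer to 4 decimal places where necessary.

x* = 12.4844, y* = 12.4881

Set MRS = P_x/P_y: 8·x^(−1/2) = P_x/P_y.
Solve: √x = 8·P_y/P_x, so x*(P_x,P_y) = (8·P_y/P_x)², and y* = (M − P_x·x*)/P_y.
Plugging in: x* = (8·2.65/6)² = 12.4844, y* = 12.4881.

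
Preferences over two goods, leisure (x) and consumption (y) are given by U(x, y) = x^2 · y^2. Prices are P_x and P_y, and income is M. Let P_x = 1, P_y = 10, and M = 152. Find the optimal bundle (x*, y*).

x* = 76, y* = 7.6

Tangency: MRS = y/x = P_x/P_y.
Rearranging, P_y·y = P_x·x. Substituting into the budget gives P_x·x·(1 + 1) = M.
Demand: x*(P_x,P_y,M) = 0.5·M/P_x and y* = 0.5·M/P_y.
At P_x=1, P_y=10, M=152: x* = 0.5·152/1 = 76, y* = 7.6.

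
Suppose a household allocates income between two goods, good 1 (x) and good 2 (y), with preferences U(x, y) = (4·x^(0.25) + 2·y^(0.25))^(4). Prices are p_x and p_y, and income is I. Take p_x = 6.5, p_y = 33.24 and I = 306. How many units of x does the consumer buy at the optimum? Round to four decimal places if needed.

From the CES first-order condition, 2·(y/x)^(0.75) = p_x/p_y.
Solve for the ratio: y/x = [(1/2)·p_x/p_y]^(4/3).
Substitute y = (y/x)·x into the budget: x* = I/(p_x + p_y·(y/x)).
Numerically y/x = 0.045043, so x* = 306/(6.5 + 33.24·0.045043) = 38.2632.

x* = 38.2632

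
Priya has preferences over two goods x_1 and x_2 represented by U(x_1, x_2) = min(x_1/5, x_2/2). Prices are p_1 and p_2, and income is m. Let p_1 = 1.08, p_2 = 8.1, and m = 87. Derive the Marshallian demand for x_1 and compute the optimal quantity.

Leontief preferences: the optimum is at the kink where x_1/5 = x_2/2, i.e. x_2 = (2/5)·x_1.
Budget: p_1·x_1 + p_2·(2/5)·x_1 = m, so (5·p_1 + 2·p_2)·x_1 = 5·m.
Demand: x_1*(p_1,p_2,m) = 5·m/(5·p_1 + 2·p_2), x_2* = 2·m/(5·p_1 + 2·p_2).
Here 5·1.08 + 2·8.1 = 21.6, giving x_1* = 20.1389.

x_1* = 20.1389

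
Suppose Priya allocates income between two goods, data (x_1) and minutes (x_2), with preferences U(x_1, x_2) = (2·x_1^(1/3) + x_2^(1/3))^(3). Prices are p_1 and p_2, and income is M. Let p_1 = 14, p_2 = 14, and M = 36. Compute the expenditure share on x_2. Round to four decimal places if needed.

From the CES first-order condition, 2·(x_2/x_1)^(2/3) = p_1/p_2.
Hence x_2/x_1 = ((1/2)·p_1/p_2)^(1/(2/3)), i.e. raised to the 1.5 power.
Substitute x_2 = (x_2/x_1)·x_1 into the budget: x_1* = M/(p_1 + p_2·(x_2/x_1)).
Numerically x_2/x_1 = 0.353553, so x_1* = 36/(14 + 14·0.353553) = 1.8998 and x_2* = 0.353553·1.8998 = 0.6717.
Expenditure on x_2: 14·0.6717 = 9.4033; share = 0.2612.

share on x_2 = 0.2612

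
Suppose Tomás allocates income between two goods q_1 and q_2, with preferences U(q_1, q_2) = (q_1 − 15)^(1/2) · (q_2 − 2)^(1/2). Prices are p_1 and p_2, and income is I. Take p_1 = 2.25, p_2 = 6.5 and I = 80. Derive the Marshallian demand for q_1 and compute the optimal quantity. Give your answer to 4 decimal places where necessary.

q_1* = 22.3889

This is Cobb-Douglas in (q_1−15, q_2−2): tangency gives 0.5·p_2·(q_2−2) = 0.5·p_1·(q_1−15).
Substituting into the budget: q_1* = 15 + 0.5·(I − 15·p_1 − 2·p_2)/p_1, and q_2* = 2 + 0.5·(…)/p_2.
Discretionary income = 80 − 15·2.25 − 2·6.5 = 33.25; q_1* = 15 + 0.5·33.25/2.25 = 22.3889.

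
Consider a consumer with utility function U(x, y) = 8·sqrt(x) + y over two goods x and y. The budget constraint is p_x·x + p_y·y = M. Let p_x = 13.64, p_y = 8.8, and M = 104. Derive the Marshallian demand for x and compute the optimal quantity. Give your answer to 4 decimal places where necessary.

x* = 6.6597

Set MRS = p_x/p_y: 4·x^(−1/2) = p_x/p_y.
Thus x* = (4·p_y/p_x)² — independent of M — with the rest of income spent on y.
Plugging in: x* = (4·8.8/13.64)² = 6.6597.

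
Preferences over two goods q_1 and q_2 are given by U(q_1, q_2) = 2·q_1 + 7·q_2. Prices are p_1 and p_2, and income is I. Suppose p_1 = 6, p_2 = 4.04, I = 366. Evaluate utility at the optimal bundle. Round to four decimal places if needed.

V = 634.1584

Perfect substitutes: compare marginal utility per dollar. 2/p_1 vs 7/p_2 → 0.3333 vs 1.7327.
q_2 gives more utility per dollar, so spend all income on q_2: q_2* = I/p_2, q_1* = 0.
Numerically: q_1* = 0, q_2* = 90.5941.
Utility at the optimum: U(0, 90.5941) = 634.1584.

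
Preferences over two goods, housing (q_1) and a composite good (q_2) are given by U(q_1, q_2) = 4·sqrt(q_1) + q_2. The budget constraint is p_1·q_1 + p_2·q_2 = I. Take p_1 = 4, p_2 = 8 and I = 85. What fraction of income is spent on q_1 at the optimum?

share on q_1 = 0.7529

Set MRS = p_1/p_2: 2·q_1^(−1/2) = p_1/p_2.
Solve: √q_1 = 2·p_2/p_1, so q_1*(p_1,p_2) = (2·p_2/p_1)², and q_2* = (I − p_1·q_1*)/p_2.
Plugging in: q_1* = (2·8/4)² = 16, q_2* = 2.625.
Expenditure on q_1: 4·16 = 64; share = 0.7529.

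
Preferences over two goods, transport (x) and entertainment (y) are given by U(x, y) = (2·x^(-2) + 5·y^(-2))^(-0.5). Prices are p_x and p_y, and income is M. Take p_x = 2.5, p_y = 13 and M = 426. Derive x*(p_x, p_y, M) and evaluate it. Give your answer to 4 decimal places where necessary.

MRS = MU_x/MU_y = (2/5)·(y/x)^(3). Set equal to p_x/p_y.
Hence y/x = ((5/2)·p_x/p_y)^(1/(3)), i.e. raised to the 1/3 power.
With the ratio pinned down, the budget gives x* = M/(p_x + p_y·(y/x)) and y* = (y/x)·x*.
Numerically y/x = 0.783392, so x* = 426/(2.5 + 13·0.783392) = 33.5854.

x* = 33.5854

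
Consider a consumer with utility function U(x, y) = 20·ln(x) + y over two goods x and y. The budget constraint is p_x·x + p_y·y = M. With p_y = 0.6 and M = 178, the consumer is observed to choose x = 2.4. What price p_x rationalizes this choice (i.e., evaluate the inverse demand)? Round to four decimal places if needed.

MU_x = 20/x, MU_y = 1. Tangency: 20/x = p_x/p_y.
So x*(p_x,p_y) = 20·p_y/p_x, independent of income; and y* = (M − 20·p_y)/p_y.
Set x* = 2.4 in the demand function and solve for p_x: p_x = 5.

p_x = 5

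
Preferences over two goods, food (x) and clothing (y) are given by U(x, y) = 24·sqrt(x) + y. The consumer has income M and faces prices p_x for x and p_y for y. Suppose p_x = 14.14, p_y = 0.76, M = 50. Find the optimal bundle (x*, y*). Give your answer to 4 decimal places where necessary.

x* = 0.416, y* = 58.0497

MU_x = 12/√x, MU_y = 1. Tangency: 12/√x = p_x/p_y.
Solve: √x = 12·p_y/p_x, so x*(p_x,p_y) = (12·p_y/p_x)², and y* = (M − p_x·x*)/p_y.
Plugging in: x* = (12·0.76/14.14)² = 0.416, y* = 58.0497.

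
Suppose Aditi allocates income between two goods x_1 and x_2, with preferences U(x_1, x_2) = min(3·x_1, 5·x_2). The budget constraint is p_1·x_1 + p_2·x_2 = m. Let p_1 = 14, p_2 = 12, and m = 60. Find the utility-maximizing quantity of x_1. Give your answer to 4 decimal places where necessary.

With perfect complements, no substitution: consume in ratio x_1:x_2 = 5:3.
Budget: p_1·x_1 + p_2·(3/5)·x_1 = m, so (5·p_1 + 3·p_2)·x_1 = 5·m.
Demand: x_1*(p_1,p_2,m) = 5·m/(5·p_1 + 3·p_2), x_2* = 3·m/(5·p_1 + 3·p_2).
Here 5·14 + 3·12 = 106, giving x_1* = 2.8302.

x_1* = 2.8302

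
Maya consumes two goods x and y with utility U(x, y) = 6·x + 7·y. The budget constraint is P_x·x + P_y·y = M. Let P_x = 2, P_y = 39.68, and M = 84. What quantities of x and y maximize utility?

x* = 42, y* = 0

Linear utility — the consumer picks whichever good has higher MU/price: 6/2 = 3 vs 7/39.68 = 0.1764.
x gives more utility per dollar, so spend all income on x: x* = M/P_x, y* = 0.
Numerically: x* = 42, y* = 0.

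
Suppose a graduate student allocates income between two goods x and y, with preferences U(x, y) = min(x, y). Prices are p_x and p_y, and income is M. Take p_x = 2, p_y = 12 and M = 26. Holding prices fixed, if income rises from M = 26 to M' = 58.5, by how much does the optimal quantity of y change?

Δy* = 2.3214

Leontief preferences: the optimum is at the kink where x/1 = y/1, i.e. y = x.
Budget: p_x·x + p_y·x = M, so (p_x + p_y)·x = M.
Demand: x*(p_x,p_y,M) = M/(p_x + p_y), y* = M/(p_x + p_y).
Here 2 + 12 = 14, giving y* = 1.8571.
At M' = 58.5: y* = 4.1786. Change: 4.1786 − 1.8571 = 2.3214.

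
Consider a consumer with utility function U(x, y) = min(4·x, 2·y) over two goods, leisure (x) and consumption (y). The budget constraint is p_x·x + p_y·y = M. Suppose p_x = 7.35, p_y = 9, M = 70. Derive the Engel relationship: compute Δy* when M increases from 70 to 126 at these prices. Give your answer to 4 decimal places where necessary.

Demand: x*(p_x,p_y,M) = 2·M/(2·p_x + 4·p_y), y* = 4·M/(2·p_x + 4·p_y).
Here 2·7.35 + 4·9 = 50.7, giving y* = 5.5227.
At M' = 126: y* = 9.9408. Change: 9.9408 − 5.5227 = 4.4181.

Δy* = 4.4181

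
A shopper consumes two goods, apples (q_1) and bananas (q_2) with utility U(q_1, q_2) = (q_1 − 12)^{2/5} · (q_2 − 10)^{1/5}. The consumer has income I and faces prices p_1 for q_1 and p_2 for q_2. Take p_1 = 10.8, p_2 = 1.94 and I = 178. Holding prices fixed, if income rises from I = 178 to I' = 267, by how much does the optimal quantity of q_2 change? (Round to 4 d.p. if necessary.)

Δq_2* = 15.2921

Discretionary income = 178 − 12·10.8 − 10·1.94 = 29; q_2* = 10 + 1/3·29/1.94 = 14.9828.
At I' = 267: q_2* = 30.2749. Change: 30.2749 − 14.9828 = 15.2921.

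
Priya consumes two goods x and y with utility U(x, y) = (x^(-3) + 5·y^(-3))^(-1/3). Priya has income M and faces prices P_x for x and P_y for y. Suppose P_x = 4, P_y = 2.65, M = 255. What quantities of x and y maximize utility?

x* = 30.385, y* = 50.3623

MRS = MU_x/MU_y = (1/5)·(y/x)^(4). Set equal to P_x/P_y.
Solve for the ratio: y/x = [5·P_x/P_y]^(0.25).
With the ratio pinned down, the budget gives x* = M/(P_x + P_y·(y/x)) and y* = (y/x)·x*.
Numerically y/x = 1.657471, so x* = 255/(4 + 2.65·1.657471) = 30.385 and y* = 1.657471·30.385 = 50.3623.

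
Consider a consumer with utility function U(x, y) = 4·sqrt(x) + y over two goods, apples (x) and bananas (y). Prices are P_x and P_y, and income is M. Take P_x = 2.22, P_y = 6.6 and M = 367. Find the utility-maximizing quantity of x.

Utility is quasi-linear in y; the FOC for x is 2/√x = P_x/P_y.
Thus x* = (2·P_y/P_x)² — independent of M — with the rest of income spent on y.
Plugging in: x* = (2·6.6/2.22)² = 35.3543.

x* = 35.3543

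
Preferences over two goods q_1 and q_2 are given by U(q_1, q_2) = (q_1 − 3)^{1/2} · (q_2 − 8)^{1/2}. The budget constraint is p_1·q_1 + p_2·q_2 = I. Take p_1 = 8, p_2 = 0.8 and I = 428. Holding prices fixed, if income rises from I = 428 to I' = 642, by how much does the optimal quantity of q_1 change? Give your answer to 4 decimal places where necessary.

Δq_1* = 13.375

Substituting into the budget: q_1* = 3 + 0.5·(I − 3·p_1 − 8·p_2)/p_1, and q_2* = 8 + 0.5·(…)/p_2.
Discretionary income = 428 − 3·8 − 8·0.8 = 397.6; q_1* = 3 + 0.5·397.6/8 = 27.85.
At I' = 642: q_1* = 41.225. Change: 41.225 − 27.85 = 13.375.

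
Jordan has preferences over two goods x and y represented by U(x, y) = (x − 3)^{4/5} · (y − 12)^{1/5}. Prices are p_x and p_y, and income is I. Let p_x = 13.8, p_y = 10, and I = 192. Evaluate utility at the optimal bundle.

This is Cobb-Douglas in (x−3, y−12): tangency gives 0.8·p_y·(y−12) = 0.2·p_x·(x−3).
Substituting into the budget: x* = 3 + 0.8·(I − 3·p_x − 12·p_y)/p_x, and y* = 12 + 0.2·(…)/p_y.
Discretionary income = 192 − 3·13.8 − 12·10 = 30.6; x* = 3 + 0.8·30.6/13.8 = 4.7739; y* = 12 + 0.2·30.6/10 = 12.612.
Utility at the optimum: U(4.7739, 12.612) = 1.4338.

V = 1.4338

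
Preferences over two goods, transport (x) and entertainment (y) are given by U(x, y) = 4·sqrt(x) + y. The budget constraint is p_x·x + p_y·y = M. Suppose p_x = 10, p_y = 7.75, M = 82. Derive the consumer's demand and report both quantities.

x* = 2.4025, y* = 7.4806

MU_x = 2/√x, MU_y = 1. Tangency: 2/√x = p_x/p_y.
Thus x* = (2·p_y/p_x)² — independent of M — with the rest of income spent on y.
Plugging in: x* = (2·7.75/10)² = 2.4025, y* = 7.4806.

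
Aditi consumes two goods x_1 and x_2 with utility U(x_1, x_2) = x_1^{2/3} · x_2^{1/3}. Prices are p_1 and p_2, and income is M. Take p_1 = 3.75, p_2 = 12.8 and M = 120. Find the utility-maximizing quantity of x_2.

MU_x_1/MU_x_2 = (2/3·x_2)/(1/3·x_1); tangency sets this equal to p_1/p_2.
So 2/3·p_2·x_2 = 1/3·p_1·x_1; combined with the budget, a share 2/3 of income goes to x_1.
Demand: x_1*(p_1,p_2,M) = 2/3·M/p_1 and x_2* = 1/3·M/p_2.
At p_1=3.75, p_2=12.8, M=120: x_2* = 1/3·120/12.8 = 3.125.

x_2* = 3.125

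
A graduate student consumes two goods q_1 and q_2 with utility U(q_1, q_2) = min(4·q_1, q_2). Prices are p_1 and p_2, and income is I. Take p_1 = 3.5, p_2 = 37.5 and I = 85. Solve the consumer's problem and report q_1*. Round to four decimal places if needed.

q_1* = 0.5537

Demand: q_1*(p_1,p_2,I) = I/(p_1 + 4·p_2), q_2* = 4·I/(p_1 + 4·p_2).
Here 3.5 + 4·37.5 = 153.5, giving q_1* = 0.5537.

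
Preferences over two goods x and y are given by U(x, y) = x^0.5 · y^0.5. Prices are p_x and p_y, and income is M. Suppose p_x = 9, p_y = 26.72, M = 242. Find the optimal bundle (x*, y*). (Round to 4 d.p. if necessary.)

MU_x/MU_y = (0.5·y)/(0.5·x); tangency sets this equal to p_x/p_y.
So 0.5·p_y·y = 0.5·p_x·x; combined with the budget, a share 0.5 of income goes to x.
Demand: x*(p_x,p_y,M) = 0.5·M/p_x and y* = 0.5·M/p_y.
At p_x=9, p_y=26.72, M=242: x* = 0.5·242/9 = 13.4444, y* = 4.5284.

x* = 13.4444, y* = 4.5284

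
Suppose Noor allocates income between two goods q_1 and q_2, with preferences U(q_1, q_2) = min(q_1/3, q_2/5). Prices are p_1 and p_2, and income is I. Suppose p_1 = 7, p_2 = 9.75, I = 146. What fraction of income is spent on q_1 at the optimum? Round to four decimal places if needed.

Demand: q_1*(p_1,p_2,I) = 3·I/(3·p_1 + 5·p_2), q_2* = 5·I/(3·p_1 + 5·p_2).
Here 3·7 + 5·9.75 = 69.75, giving q_1* = 6.2796 and q_2* = 10.4659.
Expenditure on q_1: 7·6.2796 = 43.957; share = 0.3011.

share on q_1 = 0.3011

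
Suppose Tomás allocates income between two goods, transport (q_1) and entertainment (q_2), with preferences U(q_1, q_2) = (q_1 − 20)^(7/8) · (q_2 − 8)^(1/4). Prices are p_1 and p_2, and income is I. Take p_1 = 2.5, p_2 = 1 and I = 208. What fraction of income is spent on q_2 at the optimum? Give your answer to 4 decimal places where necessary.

MRS = (7/2)·(q_2−8)/(q_1−20). Tangency with p_1/p_2 gives q_2−8 = (2/7)·(p_1/p_2)·(q_1−20).
After buying the subsistence bundle (20, 8), a share 7/9 of the remaining income goes to q_1: q_1* = 20 + 7/9·(I − 20p_1 − 8p_2)/p_1.
Discretionary income = 208 − 20·2.5 − 8·1 = 150; q_1* = 20 + 7/9·150/2.5 = 66.6667; q_2* = 8 + 2/9·150/1 = 41.3333.
Expenditure on q_2: 1·41.3333 = 41.3333; share = 0.1987.

share on q_2 = 0.1987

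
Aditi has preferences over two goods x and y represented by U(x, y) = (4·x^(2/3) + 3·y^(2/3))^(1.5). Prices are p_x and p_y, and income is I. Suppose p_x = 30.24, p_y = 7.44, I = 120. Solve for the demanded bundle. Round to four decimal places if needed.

With the ratio pinned down, the budget gives x* = I/(p_x + p_y·(y/x)) and y* = (y/x)·x*.
Numerically y/x = 28.327637, so x* = 120/(30.24 + 7.44·28.327637) = 0.4979 and y* = 28.327637·0.4979 = 14.1052.

x* = 0.4979, y* = 14.1052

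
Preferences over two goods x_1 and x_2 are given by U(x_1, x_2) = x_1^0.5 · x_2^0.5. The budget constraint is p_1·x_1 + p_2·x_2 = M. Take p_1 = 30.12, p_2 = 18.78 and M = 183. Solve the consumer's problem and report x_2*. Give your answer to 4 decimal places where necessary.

The MRS is x_2/x_1. Set MRS = p_1/p_2.
Rearranging, p_2·x_2 = p_1·x_1. Substituting into the budget gives p_1·x_1·(1 + 1) = M.
Demand: x_1*(p_1,p_2,M) = 0.5·M/p_1 and x_2* = 0.5·M/p_2.
At p_1=30.12, p_2=18.78, M=183: x_2* = 0.5·183/18.78 = 4.8722.

x_2* = 4.8722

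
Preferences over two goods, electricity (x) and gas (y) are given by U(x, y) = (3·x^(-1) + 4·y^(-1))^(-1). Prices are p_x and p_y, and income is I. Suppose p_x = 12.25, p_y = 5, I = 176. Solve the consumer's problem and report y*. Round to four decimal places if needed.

y* = 14.9435

MRS = MU_x/MU_y = (3/4)·(y/x)^(2). Set equal to p_x/p_y.
Solve for the ratio: y/x = [(4/3)·p_x/p_y]^(0.5).
With the ratio pinned down, the budget gives x* = I/(p_x + p_y·(y/x)) and y* = (y/x)·x*.
Numerically y/x = 1.807392, so x* = 176/(12.25 + 5·1.807392) = 8.268 and y* = 1.807392·8.268 = 14.9435.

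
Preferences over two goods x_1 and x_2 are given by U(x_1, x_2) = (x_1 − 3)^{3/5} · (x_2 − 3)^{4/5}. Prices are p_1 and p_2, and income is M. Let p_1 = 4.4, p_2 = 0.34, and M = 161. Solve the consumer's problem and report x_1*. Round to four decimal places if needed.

x_1* = 17.2968

This is Cobb-Douglas in (x_1−3, x_2−3): tangency gives 0.6·p_2·(x_2−3) = 0.8·p_1·(x_1−3).
After buying the subsistence bundle (3, 3), a share 3/7 of the remaining income goes to x_1: x_1* = 3 + 3/7·(M − 3p_1 − 3p_2)/p_1.
Discretionary income = 161 − 3·4.4 − 3·0.34 = 146.78; x_1* = 3 + 3/7·146.78/4.4 = 17.2968.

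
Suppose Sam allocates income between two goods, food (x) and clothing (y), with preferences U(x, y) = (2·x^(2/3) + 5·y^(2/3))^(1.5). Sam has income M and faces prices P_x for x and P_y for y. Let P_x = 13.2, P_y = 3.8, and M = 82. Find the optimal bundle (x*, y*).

x* = 0.0328, y* = 21.4651

From the CES first-order condition, (2/5)·(y/x)^(1/3) = P_x/P_y.
Solve for the ratio: y/x = [(5/2)·P_x/P_y]^(3).
With the ratio pinned down, the budget gives x* = M/(P_x + P_y·(y/x)) and y* = (y/x)·x*.
Numerically y/x = 654.924187, so x* = 82/(13.2 + 3.8·654.924187) = 0.0328 and y* = 654.924187·0.0328 = 21.4651.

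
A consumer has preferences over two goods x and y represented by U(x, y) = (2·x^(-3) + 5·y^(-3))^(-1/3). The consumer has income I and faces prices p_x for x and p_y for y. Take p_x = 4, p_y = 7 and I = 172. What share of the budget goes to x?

From the CES first-order condition, (2/5)·(y/x)^(4) = p_x/p_y.
Hence y/x = ((5/2)·p_x/p_y)^(1/(4)), i.e. raised to the 0.25 power.
Substitute y = (y/x)·x into the budget: x* = I/(p_x + p_y·(y/x)).
Numerically y/x = 1.093265, so x* = 172/(4 + 7·1.093265) = 14.7603 and y* = 1.093265·14.7603 = 16.137.
Expenditure on x: 4·14.7603 = 59.0413; share = 0.3433.

share on x = 0.3433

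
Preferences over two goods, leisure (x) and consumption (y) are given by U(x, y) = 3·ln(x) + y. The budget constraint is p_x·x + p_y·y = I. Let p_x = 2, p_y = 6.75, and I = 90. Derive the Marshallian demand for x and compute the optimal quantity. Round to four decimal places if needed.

Set MRS = p_x/p_y: (3/x)/1 = p_x/p_y.
So x*(p_x,p_y) = 3·p_y/p_x, independent of income; and y* = (I − 3·p_y)/p_y.
At the given prices: x* = 3·6.75/2 = 10.125.

x* = 10.125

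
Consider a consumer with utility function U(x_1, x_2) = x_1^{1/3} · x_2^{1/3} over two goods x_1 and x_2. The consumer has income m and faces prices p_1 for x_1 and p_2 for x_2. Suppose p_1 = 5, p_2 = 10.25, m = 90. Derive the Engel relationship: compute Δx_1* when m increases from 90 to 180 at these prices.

Tangency: MRS = x_2/x_1 = p_1/p_2.
So 1/3·p_2·x_2 = 1/3·p_1·x_1; combined with the budget, a share 0.5 of income goes to x_1.
Demand: x_1*(p_1,p_2,m) = 0.5·m/p_1 and x_2* = 0.5·m/p_2.
At p_1=5, p_2=10.25, m=90: x_1* = 0.5·90/5 = 9.
At m' = 180: x_1* = 18. Change: 18 − 9 = 9.

Δx_1* = 9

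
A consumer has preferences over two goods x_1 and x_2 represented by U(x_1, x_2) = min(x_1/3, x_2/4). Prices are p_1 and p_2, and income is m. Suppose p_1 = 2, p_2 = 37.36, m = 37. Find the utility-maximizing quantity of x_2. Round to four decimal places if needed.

x_2* = 0.9521

With perfect complements, no substitution: consume in ratio x_1:x_2 = 3:4.
Budget: p_1·x_1 + p_2·(4/3)·x_1 = m, so (3·p_1 + 4·p_2)·x_1 = 3·m.
Demand: x_1*(p_1,p_2,m) = 3·m/(3·p_1 + 4·p_2), x_2* = 4·m/(3·p_1 + 4·p_2).
Here 3·2 + 4·37.36 = 155.44, giving x_2* = 0.9521.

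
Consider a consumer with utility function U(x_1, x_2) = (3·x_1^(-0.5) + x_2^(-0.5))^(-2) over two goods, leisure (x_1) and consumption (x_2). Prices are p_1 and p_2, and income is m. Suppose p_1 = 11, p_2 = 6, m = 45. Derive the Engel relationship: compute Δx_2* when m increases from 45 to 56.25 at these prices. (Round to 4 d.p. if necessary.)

Δx_2* = 0.5288

From the CES first-order condition, 3·(x_2/x_1)^(1.5) = p_1/p_2.
Solve for the ratio: x_2/x_1 = [(1/3)·p_1/p_2]^(2/3).
With the ratio pinned down, the budget gives x_1* = m/(p_1 + p_2·(x_2/x_1)) and x_2* = (x_2/x_1)·x_1*.
Numerically x_2/x_1 = 0.720134, so x_1* = 45/(11 + 6·0.720134) = 2.9372 and x_2* = 0.720134·2.9372 = 2.1152.
At m' = 56.25: x_2* = 2.644. Change: 2.644 − 2.1152 = 0.5288.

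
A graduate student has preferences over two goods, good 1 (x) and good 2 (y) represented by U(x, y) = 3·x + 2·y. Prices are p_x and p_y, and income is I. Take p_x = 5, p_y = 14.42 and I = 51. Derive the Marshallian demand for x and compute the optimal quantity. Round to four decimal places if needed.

Linear utility — the consumer picks whichever good has higher MU/price: 3/5 = 0.6 vs 2/14.42 = 0.1387.
x gives more utility per dollar, so spend all income on x: x* = I/p_x, y* = 0.
Numerically: x* = 10.2, y* = 0.

x* = 10.2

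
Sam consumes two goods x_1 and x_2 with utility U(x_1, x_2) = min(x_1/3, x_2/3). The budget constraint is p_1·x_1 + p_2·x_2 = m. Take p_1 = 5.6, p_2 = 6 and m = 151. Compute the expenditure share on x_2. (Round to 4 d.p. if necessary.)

Leontief preferences: the optimum is at the kink where x_1/3 = x_2/3, i.e. x_2 = x_1.
Budget: p_1·x_1 + p_2·x_1 = m, so (3·p_1 + 3·p_2)·x_1 = 3·m.
Demand: x_1*(p_1,p_2,m) = 3·m/(3·p_1 + 3·p_2), x_2* = 3·m/(3·p_1 + 3·p_2).
Here 3·5.6 + 3·6 = 34.8, giving x_1* = 13.0172 and x_2* = 13.0172.
Expenditure on x_2: 6·13.0172 = 78.1034; share = 0.5172.

share on x_2 = 0.5172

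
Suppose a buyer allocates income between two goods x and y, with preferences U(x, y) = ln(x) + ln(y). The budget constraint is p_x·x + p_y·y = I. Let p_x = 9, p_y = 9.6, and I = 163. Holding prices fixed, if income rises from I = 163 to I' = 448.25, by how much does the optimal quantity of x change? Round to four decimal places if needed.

Δx* = 15.8472

MU_x/MU_y = (y)/(x); tangency sets this equal to p_x/p_y.
So p_y·y = p_x·x; combined with the budget, a share 0.5 of income goes to x.
Demand: x*(p_x,p_y,I) = 0.5·I/p_x and y* = 0.5·I/p_y.
At p_x=9, p_y=9.6, I=163: x* = 0.5·163/9 = 9.0556.
At I' = 448.25: x* = 24.9028. Change: 24.9028 − 9.0556 = 15.8472.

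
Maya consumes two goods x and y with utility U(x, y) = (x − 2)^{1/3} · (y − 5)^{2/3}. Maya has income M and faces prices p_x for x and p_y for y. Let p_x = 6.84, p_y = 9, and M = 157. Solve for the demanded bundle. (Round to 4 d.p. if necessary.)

x* = 6.7914, y* = 12.283

MRS = (1/2)·(y−5)/(x−2). Tangency with p_x/p_y gives y−5 = 2·(p_x/p_y)·(x−2).
Substituting into the budget: x* = 2 + 1/3·(M − 2·p_x − 5·p_y)/p_x, and y* = 5 + 2/3·(…)/p_y.
Discretionary income = 157 − 2·6.84 − 5·9 = 98.32; x* = 2 + 1/3·98.32/6.84 = 6.7914; y* = 5 + 2/3·98.32/9 = 12.283.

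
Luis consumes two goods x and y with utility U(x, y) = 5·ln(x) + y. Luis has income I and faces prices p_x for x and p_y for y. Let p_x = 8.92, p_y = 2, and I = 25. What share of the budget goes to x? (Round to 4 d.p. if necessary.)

share on x = 0.4

MU_x = 5/x, MU_y = 1. Tangency: 5/x = p_x/p_y.
So x*(p_x,p_y) = 5·p_y/p_x, independent of income; and y* = (I − 5·p_y)/p_y.
At the given prices: x* = 5·2/8.92 = 1.1211, and y* = 7.5.
Expenditure on x: 8.92·1.1211 = 10; share = 0.4.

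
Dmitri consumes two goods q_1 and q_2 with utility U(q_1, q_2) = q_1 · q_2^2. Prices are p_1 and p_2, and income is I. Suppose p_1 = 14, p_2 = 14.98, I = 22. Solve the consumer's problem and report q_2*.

q_2* = 0.9791

Tangency: MRS = (1/2)·q_2/q_1 = p_1/p_2.
So p_2·q_2 = 2·p_1·q_1; combined with the budget, a share 1/3 of income goes to q_1.
Demand: q_1*(p_1,p_2,I) = 1/3·I/p_1 and q_2* = 2/3·I/p_2.
At p_1=14, p_2=14.98, I=22: q_2* = 2/3·22/14.98 = 0.9791.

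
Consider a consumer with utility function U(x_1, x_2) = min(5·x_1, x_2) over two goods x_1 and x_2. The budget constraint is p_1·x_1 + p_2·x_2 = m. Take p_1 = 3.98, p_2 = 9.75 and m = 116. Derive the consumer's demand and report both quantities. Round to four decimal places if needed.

x_1* = 2.1999, x_2* = 10.9994

With perfect complements, no substitution: consume in ratio x_1:x_2 = 1:5.
Budget: p_1·x_1 + p_2·5·x_1 = m, so (p_1 + 5·p_2)·x_1 = m.
Demand: x_1*(p_1,p_2,m) = m/(p_1 + 5·p_2), x_2* = 5·m/(p_1 + 5·p_2).
Here 3.98 + 5·9.75 = 52.73, giving x_1* = 2.1999 and x_2* = 10.9994.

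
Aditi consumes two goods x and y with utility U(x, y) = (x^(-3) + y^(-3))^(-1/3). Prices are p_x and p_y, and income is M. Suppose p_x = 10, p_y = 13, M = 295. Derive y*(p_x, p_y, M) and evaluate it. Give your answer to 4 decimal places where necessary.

y* = 12.4589

MRS = MU_x/MU_y = (y/x)^(4). Set equal to p_x/p_y.
Hence y/x = (p_x/p_y)^(1/(4)), i.e. raised to the 0.25 power.
Substitute y = (y/x)·x into the budget: x* = M/(p_x + p_y·(y/x)).
Numerically y/x = 0.936514, so x* = 295/(10 + 13·0.936514) = 13.3035 and y* = 0.936514·13.3035 = 12.4589.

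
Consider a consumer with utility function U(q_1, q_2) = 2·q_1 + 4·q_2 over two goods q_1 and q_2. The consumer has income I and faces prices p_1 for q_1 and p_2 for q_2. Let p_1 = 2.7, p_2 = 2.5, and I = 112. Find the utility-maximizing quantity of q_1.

q_1* = 0

q_2 gives more utility per dollar, so spend all income on q_2: q_2* = I/p_2, q_1* = 0.
Numerically: q_1* = 0, q_2* = 44.8.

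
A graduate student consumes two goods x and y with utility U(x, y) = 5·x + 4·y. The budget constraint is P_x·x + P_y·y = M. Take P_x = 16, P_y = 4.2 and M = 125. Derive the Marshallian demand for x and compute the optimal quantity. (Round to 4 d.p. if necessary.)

Perfect substitutes: compare marginal utility per dollar. 5/P_x vs 4/P_y → 0.3125 vs 0.9524.
y gives more utility per dollar, so spend all income on y: y* = M/P_y, x* = 0.
Numerically: x* = 0, y* = 29.7619.

x* = 0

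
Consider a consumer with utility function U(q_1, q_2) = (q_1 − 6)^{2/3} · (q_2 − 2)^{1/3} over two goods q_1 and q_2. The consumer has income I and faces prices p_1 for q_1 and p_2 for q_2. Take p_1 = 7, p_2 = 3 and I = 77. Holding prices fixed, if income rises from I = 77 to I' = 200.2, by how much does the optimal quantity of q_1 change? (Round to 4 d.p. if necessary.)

This is Cobb-Douglas in (q_1−6, q_2−2): tangency gives 2/3·p_2·(q_2−2) = 1/3·p_1·(q_1−6).
After buying the subsistence bundle (6, 2), a share 2/3 of the remaining income goes to q_1: q_1* = 6 + 2/3·(I − 6p_1 − 2p_2)/p_1.
Discretionary income = 77 − 6·7 − 2·3 = 29; q_1* = 6 + 2/3·29/7 = 8.7619.
At I' = 200.2: q_1* = 20.4952. Change: 20.4952 − 8.7619 = 11.7333.

Δq_1* = 11.7333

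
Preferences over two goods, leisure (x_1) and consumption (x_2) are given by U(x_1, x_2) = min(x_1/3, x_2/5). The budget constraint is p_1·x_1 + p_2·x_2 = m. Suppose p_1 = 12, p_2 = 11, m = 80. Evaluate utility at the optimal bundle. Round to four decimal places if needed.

V = 0.8791

Leontief preferences: the optimum is at the kink where x_1/3 = x_2/5, i.e. x_2 = (5/3)·x_1.
Budget: p_1·x_1 + p_2·(5/3)·x_1 = m, so (3·p_1 + 5·p_2)·x_1 = 3·m.
Demand: x_1*(p_1,p_2,m) = 3·m/(3·p_1 + 5·p_2), x_2* = 5·m/(3·p_1 + 5·p_2).
Here 3·12 + 5·11 = 91, giving x_1* = 2.6374 and x_2* = 4.3956.
Utility at the optimum: U(2.6374, 4.3956) = 0.8791.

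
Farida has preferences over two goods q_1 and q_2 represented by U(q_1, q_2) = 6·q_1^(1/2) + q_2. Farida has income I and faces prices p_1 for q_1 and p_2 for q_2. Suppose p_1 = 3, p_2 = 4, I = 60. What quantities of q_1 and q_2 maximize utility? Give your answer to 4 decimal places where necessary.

q_1* = 16, q_2* = 3

MU_q_1 = 3/√q_1, MU_q_2 = 1. Tangency: 3/√q_1 = p_1/p_2.
Thus q_1* = (3·p_2/p_1)² — independent of I — with the rest of income spent on q_2.
Plugging in: q_1* = (3·4/3)² = 16, q_2* = 3.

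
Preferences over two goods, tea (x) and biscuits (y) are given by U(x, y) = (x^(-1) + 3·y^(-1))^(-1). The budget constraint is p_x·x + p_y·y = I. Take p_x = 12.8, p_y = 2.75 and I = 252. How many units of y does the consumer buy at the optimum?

MU_x ∝ x^(-2), MU_y ∝ 3·y^(-2), so MRS = (1/3)·(y/x)^(2) = p_x/p_y.
Solve for the ratio: y/x = [3·p_x/p_y]^(0.5).
With the ratio pinned down, the budget gives x* = I/(p_x + p_y·(y/x)) and y* = (y/x)·x*.
Numerically y/x = 3.736795, so x* = 252/(12.8 + 2.75·3.736795) = 10.9203 and y* = 3.736795·10.9203 = 40.8071.

y* = 40.8071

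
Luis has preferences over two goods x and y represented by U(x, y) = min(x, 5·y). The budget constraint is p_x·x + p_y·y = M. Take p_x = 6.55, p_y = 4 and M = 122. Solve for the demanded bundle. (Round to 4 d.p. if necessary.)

With perfect complements, no substitution: consume in ratio x:y = 5:1.
Budget: p_x·x + p_y·(1/5)·x = M, so (5·p_x + p_y)·x = 5·M.
Demand: x*(p_x,p_y,M) = 5·M/(5·p_x + p_y), y* = M/(5·p_x + p_y).
Here 5·6.55 + 4 = 36.75, giving x* = 16.5986 and y* = 3.3197.

x* = 16.5986, y* = 3.3197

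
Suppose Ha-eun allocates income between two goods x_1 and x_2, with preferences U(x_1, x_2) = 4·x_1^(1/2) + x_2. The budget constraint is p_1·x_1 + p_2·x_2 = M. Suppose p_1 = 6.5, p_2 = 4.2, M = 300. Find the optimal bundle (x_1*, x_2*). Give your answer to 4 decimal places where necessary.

x_1* = 1.6701, x_2* = 68.844

Utility is quasi-linear in x_2; the FOC for x_1 is 2/√x_1 = p_1/p_2.
Thus x_1* = (2·p_2/p_1)² — independent of M — with the rest of income spent on x_2.
Plugging in: x_1* = (2·4.2/6.5)² = 1.6701, x_2* = 68.844.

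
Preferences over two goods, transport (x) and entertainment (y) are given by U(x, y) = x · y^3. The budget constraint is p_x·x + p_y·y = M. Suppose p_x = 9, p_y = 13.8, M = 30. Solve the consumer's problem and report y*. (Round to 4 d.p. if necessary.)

y* = 1.6304

At p_x=9, p_y=13.8, M=30: y* = 0.75·30/13.8 = 1.6304.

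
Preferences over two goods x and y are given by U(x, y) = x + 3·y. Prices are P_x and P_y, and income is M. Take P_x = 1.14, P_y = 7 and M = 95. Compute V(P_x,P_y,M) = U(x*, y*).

V = 83.3333

Linear utility — the consumer picks whichever good has higher MU/price: 1/1.14 = 0.8772 vs 3/7 = 0.4286.
x gives more utility per dollar, so spend all income on x: x* = M/P_x, y* = 0.
Numerically: x* = 83.3333, y* = 0.
Utility at the optimum: U(83.3333, 0) = 83.3333.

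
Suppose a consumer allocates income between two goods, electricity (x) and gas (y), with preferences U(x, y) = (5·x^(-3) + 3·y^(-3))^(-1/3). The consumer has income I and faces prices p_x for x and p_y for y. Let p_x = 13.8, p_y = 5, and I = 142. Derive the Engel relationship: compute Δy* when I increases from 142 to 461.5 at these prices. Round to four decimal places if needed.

From the CES first-order condition, (5/3)·(y/x)^(4) = p_x/p_y.
Hence y/x = ((3/5)·p_x/p_y)^(1/(4)), i.e. raised to the 0.25 power.
With the ratio pinned down, the budget gives x* = I/(p_x + p_y·(y/x)) and y* = (y/x)·x*.
Numerically y/x = 1.134397, so x* = 142/(13.8 + 5·1.134397) = 7.2925 and y* = 1.134397·7.2925 = 8.2726.
At I' = 461.5: y* = 26.886. Change: 26.886 − 8.2726 = 18.6134.

Δy* = 18.6134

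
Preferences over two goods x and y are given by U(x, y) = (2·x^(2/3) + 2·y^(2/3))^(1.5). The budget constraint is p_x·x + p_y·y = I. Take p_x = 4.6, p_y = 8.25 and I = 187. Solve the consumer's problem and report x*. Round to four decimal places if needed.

x* = 31.0111

MU_x ∝ 2·x^(-1/3), MU_y ∝ 2·y^(-1/3), so MRS = (y/x)^(1/3) = p_x/p_y.
Solve for the ratio: y/x = [p_x/p_y]^(3).
Substitute y = (y/x)·x into the budget: x* = I/(p_x + p_y·(y/x)).
Numerically y/x = 0.173345, so x* = 187/(4.6 + 8.25·0.173345) = 31.0111.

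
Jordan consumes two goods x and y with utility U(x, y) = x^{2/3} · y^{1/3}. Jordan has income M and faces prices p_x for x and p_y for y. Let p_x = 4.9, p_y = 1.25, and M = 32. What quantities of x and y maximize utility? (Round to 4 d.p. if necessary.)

The MRS is 2·y/x. Set MRS = p_x/p_y.
Rearranging, p_y·y = (1/2)·p_x·x. Substituting into the budget gives p_x·x·(1 + (1/2)) = M.
Demand: x*(p_x,p_y,M) = 2/3·M/p_x and y* = 1/3·M/p_y.
At p_x=4.9, p_y=1.25, M=32: x* = 2/3·32/4.9 = 4.3537, y* = 8.5333.

x* = 4.3537, y* = 8.5333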